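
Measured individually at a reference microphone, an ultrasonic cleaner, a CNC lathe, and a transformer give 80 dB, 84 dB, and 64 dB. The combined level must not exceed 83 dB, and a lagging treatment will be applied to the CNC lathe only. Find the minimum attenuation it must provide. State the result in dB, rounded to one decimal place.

4.1 dB

The untreated sources together contribute 10^(80/10) + 10^(64/10) = 1.025e+08, i.e. 80.11 dB.
The limit corresponds to 10^(83/10) = 1.995e+08; subtracting the fixed part leaves 9.701e+07 for the CNC lathe, i.e. 79.87 dB.
So the CNC lathe must be reduced from 84 to 79.87 dB: IL = 4.13 dB.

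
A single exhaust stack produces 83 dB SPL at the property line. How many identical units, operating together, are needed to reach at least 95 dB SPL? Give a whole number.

16

Need L₁ + 10·log₁₀ N ≥ 95, i.e. log₁₀ N ≥ 1.20.
N ≥ 10^(12.0/10) = 15.849, so N = 16.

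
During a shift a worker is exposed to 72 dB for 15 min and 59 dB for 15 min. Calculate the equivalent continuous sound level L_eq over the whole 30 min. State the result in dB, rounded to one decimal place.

69.2 dB

The energy average is taken in the linear domain: L_eq = 10·log₁₀[(Σ tᵢ·10^(Lᵢ/10))/T], T = 30 min.
Σ tᵢ·10^(Lᵢ/10) = 15·10^(72/10) + 15·10^(59/10) = 2.496e+08.
L_eq = 10·log₁₀(2.496e+08/30) = 69.20 dB.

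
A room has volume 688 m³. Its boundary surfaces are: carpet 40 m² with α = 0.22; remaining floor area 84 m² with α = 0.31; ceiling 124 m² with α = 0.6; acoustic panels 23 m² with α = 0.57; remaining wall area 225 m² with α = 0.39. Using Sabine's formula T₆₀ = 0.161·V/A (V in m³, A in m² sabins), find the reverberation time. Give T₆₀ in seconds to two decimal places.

0.53 s

Total absorption A = 40·0.22 + 84·0.31 + 124·0.6 + 23·0.57 + 225·0.39 = 210.10 m² sabins.
T₆₀ = 0.161·V/A = 0.161·688/210.10 = 0.527 s.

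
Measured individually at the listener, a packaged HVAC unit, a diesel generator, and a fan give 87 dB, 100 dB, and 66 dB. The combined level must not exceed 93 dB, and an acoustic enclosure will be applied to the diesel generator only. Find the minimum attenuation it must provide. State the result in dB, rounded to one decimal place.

The untreated sources together contribute 10^(87/10) + 10^(66/10) = 5.052e+08, i.e. 87.03 dB.
The limit corresponds to 10^(93/10) = 1.995e+09; subtracting the fixed part leaves 1.490e+09 for the diesel generator, i.e. 91.73 dB.
Required insertion loss = 100 − 91.73 = 8.27 dB.

8.3 dB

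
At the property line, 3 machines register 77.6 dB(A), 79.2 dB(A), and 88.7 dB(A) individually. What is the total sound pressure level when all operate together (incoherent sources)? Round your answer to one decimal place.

89.5 dB(A)

For uncorrelated sources the intensities add, so convert each level to linear form, sum, and take 10·log₁₀ of the total.
Σ 10^(L/10) = 10^(77.6/10) + 10^(79.2/10) + 10^(88.7/10) = 8.820e+08.
L_total = 10·log₁₀(8.820e+08) = 89.45 dB(A).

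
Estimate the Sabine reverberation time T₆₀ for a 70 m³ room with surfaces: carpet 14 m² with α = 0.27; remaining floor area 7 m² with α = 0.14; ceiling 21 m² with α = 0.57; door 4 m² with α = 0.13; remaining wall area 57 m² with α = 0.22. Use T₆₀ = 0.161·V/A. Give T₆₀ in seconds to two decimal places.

Total absorption A = 14·0.27 + 7·0.14 + 21·0.57 + 4·0.13 + 57·0.22 = 29.79 m² sabins.
T₆₀ = 0.161 × 70 / 29.79 = 0.378 s.

0.38 s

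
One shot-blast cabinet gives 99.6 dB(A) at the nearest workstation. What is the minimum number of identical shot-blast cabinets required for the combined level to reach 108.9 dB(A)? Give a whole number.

N identical sources give L₁ + 10·log₁₀ N, so require 10·log₁₀ N ≥ 108.9 − 99.6 = 9.3 dB.
N ≥ 10^(9.3/10) = 8.511, so N = 9.

9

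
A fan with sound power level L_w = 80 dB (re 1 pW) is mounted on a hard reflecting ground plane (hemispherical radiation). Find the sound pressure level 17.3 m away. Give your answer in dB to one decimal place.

47.3 dB

The power spreads over a hemisphere of area 2π·r², so L_p = L_w − 10·log₁₀(2π·r²).
2π·r² = 1880 m², 10·log₁₀ of that is 32.743 dB.
L_p = 80 − 32.743 = 47.26 dB.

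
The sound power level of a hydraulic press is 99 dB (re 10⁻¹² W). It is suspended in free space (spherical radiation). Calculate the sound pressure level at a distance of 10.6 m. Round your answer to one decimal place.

The power spreads over a sphere of area 4π·r², so L_p = L_w − 10·log₁₀(4π·r²).
4π·r² = 1412 m², 10·log₁₀ of that is 31.498 dB.
L_p = 99 − 31.498 = 67.50 dB.

67.5 dB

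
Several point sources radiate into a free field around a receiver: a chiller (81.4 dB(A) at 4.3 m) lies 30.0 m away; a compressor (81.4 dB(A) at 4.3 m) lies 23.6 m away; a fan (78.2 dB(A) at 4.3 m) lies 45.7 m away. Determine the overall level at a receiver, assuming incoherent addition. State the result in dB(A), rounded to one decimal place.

Apply inverse-square spreading to bring every level to the receiver, then sum 10^(L/10).
chiller: 81.4 − 20·log₁₀(30.0/4.3) = 81.4 − 16.87 = 64.53 dB(A).
compressor: 81.4 − 20·log₁₀(23.6/4.3) = 81.4 − 14.79 = 66.61 dB(A).
fan: 78.2 − 20·log₁₀(45.7/4.3) = 78.2 − 20.53 = 57.67 dB(A).
Σ 10^(L/10) = 8.003e+06 → L_total = 10·log₁₀(8.003e+06) = 69.03 dB(A).

69.0 dB(A)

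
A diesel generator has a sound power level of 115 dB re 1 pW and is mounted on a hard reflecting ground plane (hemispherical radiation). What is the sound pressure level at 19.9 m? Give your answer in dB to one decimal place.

The power spreads over a hemisphere of area 2π·r², so L_p = L_w − 10·log₁₀(2π·r²).
2π·r² = 2488 m², 10·log₁₀ of that is 33.959 dB.
L_p = 115 − 33.959 = 81.04 dB.

81.0 dB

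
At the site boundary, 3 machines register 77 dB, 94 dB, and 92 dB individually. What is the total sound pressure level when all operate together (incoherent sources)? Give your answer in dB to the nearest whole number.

96 dB

Incoherent sources combine by intensity addition: L_total = 10·log₁₀(Σ 10^(L_i/10)).
Σ 10^(L/10) = 10^(77/10) + 10^(94/10) + 10^(92/10) = 4.147e+09.
L_total = 10·log₁₀(4.147e+09) = 96.18 dB.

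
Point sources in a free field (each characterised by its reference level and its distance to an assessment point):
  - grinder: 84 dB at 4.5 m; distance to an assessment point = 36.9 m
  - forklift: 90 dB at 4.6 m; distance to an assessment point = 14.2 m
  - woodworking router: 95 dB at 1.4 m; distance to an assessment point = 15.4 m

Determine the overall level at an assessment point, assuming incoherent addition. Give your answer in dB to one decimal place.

Propagate each source to the receiver with L = L_ref − 20·log₁₀(r/r_ref), then add intensities.
grinder: 84 − 20·log₁₀(36.9/4.5) = 84 − 18.28 = 65.72 dB.
forklift: 90 − 20·log₁₀(14.2/4.6) = 90 − 9.79 = 80.21 dB.
woodworking router: 95 − 20·log₁₀(15.4/1.4) = 95 − 20.83 = 74.17 dB.
Σ 10^(L/10) = 1.348e+08 → L_total = 10·log₁₀(1.348e+08) = 81.30 dB.

81.3 dB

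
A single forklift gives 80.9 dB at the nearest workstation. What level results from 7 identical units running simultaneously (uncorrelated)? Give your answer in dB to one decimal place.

89.4 dB

L_total = L₁ + 10·log₁₀ N for N identical incoherent sources.
L_total = 80.9 + 10·log₁₀(7) = 80.9 + 8.451 = 89.35 dB.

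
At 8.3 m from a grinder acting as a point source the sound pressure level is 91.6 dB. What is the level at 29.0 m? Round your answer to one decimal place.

For a point source, L₂ = L₁ − 20·log₁₀(r₂/r₁).
L₂ = 91.6 − 20·log₁₀(29.0/8.3) = 91.6 − 10.866 = 80.73 dB.

80.7 dB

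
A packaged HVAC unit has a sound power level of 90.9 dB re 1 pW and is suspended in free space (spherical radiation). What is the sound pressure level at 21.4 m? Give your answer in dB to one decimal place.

53.3 dB

L_p = L_w − 10·log₁₀(4π·r²) with r = 21.4 m.
4π·r² = 5755 m², 10·log₁₀ of that is 37.600 dB.
L_p = 90.9 − 37.600 = 53.30 dB.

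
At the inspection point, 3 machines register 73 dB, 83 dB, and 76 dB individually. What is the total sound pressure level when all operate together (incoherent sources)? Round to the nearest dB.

84 dB

For uncorrelated sources the intensities add, so convert each level to linear form, sum, and take 10·log₁₀ of the total.
Σ 10^(L/10) = 10^(73/10) + 10^(83/10) + 10^(76/10) = 2.593e+08.
L_total = 10·log₁₀(2.593e+08) = 84.14 dB.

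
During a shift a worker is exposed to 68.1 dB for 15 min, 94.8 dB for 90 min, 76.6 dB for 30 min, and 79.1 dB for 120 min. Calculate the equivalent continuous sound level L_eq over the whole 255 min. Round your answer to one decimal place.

90.5 dB

The energy average is taken in the linear domain: L_eq = 10·log₁₀[(Σ tᵢ·10^(Lᵢ/10))/T], T = 255 min.
Σ tᵢ·10^(Lᵢ/10) = 15·10^(68.1/10) + 90·10^(94.8/10) + 30·10^(76.6/10) + 120·10^(79.1/10) = 2.830e+11.
L_eq = 10·log₁₀(2.830e+11/255) = 90.45 dB.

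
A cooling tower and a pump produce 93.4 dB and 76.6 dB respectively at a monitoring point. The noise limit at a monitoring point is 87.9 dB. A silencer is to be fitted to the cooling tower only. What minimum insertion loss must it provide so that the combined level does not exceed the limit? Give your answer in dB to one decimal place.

The untreated sources together contribute 10^(76.6/10) = 4.571e+07, i.e. 76.60 dB.
The limit corresponds to 10^(87.9/10) = 6.166e+08; subtracting the fixed part leaves 5.709e+08 for the cooling tower, i.e. 87.57 dB.
Required insertion loss = 93.4 − 87.57 = 5.83 dB.

5.8 dB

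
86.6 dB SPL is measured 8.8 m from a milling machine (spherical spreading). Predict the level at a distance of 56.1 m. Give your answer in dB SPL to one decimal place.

70.5 dB SPL

Point-source attenuation: ΔL = 20·log₁₀(r₂/r₁) = 20·log₁₀(56.1/8.8) = 16.090 dB.
L₂ = 86.6 − 20·log₁₀(56.1/8.8) = 86.6 − 16.090 = 70.51 dB SPL.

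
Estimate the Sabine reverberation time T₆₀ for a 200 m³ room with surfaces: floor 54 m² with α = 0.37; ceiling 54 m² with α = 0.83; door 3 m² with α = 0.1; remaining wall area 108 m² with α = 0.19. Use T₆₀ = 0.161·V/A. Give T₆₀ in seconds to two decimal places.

0.38 s

Total absorption A = 54·0.37 + 54·0.83 + 3·0.1 + 108·0.19 = 85.62 m² sabins.
T₆₀ = 0.161 × 200 / 85.62 = 0.376 s.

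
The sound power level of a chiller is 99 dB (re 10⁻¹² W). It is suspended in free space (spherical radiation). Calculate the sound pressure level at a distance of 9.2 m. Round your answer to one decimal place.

68.7 dB

The power spreads over a sphere of area 4π·r², so L_p = L_w − 10·log₁₀(4π·r²).
4π·r² = 1064 m², 10·log₁₀ of that is 30.268 dB.
L_p = 99 − 30.268 = 68.73 dB.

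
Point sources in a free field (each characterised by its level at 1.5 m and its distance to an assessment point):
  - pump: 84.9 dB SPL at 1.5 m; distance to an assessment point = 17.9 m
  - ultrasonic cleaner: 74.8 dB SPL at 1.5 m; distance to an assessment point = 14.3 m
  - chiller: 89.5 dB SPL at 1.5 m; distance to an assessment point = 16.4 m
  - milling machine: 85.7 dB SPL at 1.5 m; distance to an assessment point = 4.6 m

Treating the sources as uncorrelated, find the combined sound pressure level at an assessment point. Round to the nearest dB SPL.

Apply inverse-square spreading to bring every level to the receiver, then sum 10^(L/10).
pump: 84.9 − 20·log₁₀(17.9/1.5) = 84.9 − 21.54 = 63.36 dB SPL.
ultrasonic cleaner: 74.8 − 20·log₁₀(14.3/1.5) = 74.8 − 19.58 = 55.22 dB SPL.
chiller: 89.5 − 20·log₁₀(16.4/1.5) = 89.5 − 20.78 = 68.72 dB SPL.
milling machine: 85.7 − 20·log₁₀(4.6/1.5) = 85.7 − 9.73 = 75.97 dB SPL.
Σ 10^(L/10) = 4.946e+07 → L_total = 10·log₁₀(4.946e+07) = 76.94 dB SPL.

77 dB SPL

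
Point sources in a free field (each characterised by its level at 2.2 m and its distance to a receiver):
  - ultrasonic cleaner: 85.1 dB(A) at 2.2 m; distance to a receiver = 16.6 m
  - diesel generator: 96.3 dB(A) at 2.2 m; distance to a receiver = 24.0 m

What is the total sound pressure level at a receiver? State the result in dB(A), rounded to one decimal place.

First find each source's level at the receiver (point-source: −20·log₁₀(r/r_ref)), then combine on an intensity basis.
ultrasonic cleaner: 85.1 − 20·log₁₀(16.6/2.2) = 85.1 − 17.55 = 67.55 dB(A).
diesel generator: 96.3 − 20·log₁₀(24.0/2.2) = 96.3 − 20.76 = 75.54 dB(A).
Σ 10^(L/10) = 4.153e+07 → L_total = 10·log₁₀(4.153e+07) = 76.18 dB(A).

76.2 dB(A)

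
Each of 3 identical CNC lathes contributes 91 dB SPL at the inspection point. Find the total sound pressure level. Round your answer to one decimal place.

L_total = L₁ + 10·log₁₀ N for N identical incoherent sources.
L_total = 91 + 10·log₁₀(3) = 91 + 4.771 = 95.77 dB SPL.

95.8 dB SPL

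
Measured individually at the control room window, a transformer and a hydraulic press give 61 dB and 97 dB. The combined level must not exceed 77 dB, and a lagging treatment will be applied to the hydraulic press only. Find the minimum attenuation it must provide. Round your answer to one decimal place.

Fixed contribution from the other source: Σ 10^(L/10) = 10^(61/10) = 1.259e+06 (61.00 dB).
The limit corresponds to 10^(77/10) = 5.012e+07; subtracting the fixed part leaves 4.886e+07 for the hydraulic press, i.e. 76.89 dB.
Required insertion loss = 97 − 76.89 = 20.11 dB.

20.1 dB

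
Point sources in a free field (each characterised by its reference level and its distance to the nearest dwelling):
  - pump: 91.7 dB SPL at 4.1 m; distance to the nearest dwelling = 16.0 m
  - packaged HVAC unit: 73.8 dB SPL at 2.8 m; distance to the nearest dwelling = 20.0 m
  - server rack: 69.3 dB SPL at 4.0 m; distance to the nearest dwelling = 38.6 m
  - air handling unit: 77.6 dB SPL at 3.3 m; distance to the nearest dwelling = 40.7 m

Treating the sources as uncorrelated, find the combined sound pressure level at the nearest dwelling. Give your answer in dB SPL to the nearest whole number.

Apply inverse-square spreading to bring every level to the receiver, then sum 10^(L/10).
pump: 91.7 − 20·log₁₀(16.0/4.1) = 91.7 − 11.83 = 79.87 dB SPL.
packaged HVAC unit: 73.8 − 20·log₁₀(20.0/2.8) = 73.8 − 17.08 = 56.72 dB SPL.
server rack: 69.3 − 20·log₁₀(38.6/4.0) = 69.3 − 19.69 = 49.61 dB SPL.
air handling unit: 77.6 − 20·log₁₀(40.7/3.3) = 77.6 − 21.82 = 55.78 dB SPL.
Σ 10^(L/10) = 9.806e+07 → L_total = 10·log₁₀(9.806e+07) = 79.92 dB SPL.

80 dB SPL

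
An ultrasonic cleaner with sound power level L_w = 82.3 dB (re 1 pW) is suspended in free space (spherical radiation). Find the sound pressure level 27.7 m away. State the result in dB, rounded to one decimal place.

Free-field spherical radiation: L_p = L_w − 10·log₁₀(4π·r²), r = 27.7 m.
4π·r² = 9642 m², 10·log₁₀ of that is 39.842 dB.
L_p = 82.3 − 39.842 = 42.46 dB.

42.5 dB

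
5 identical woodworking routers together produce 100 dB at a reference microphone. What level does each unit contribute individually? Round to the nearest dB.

5 equal contributions raise the level by 10·log₁₀ 5 = 6.990 dB, so each unit alone gives 100 − 6.990.

93 dB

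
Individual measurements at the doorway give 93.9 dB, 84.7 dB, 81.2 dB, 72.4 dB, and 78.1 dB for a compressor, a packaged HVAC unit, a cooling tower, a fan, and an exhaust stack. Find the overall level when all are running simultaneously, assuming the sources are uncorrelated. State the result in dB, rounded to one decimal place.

For uncorrelated sources the intensities add, so convert each level to linear form, sum, and take 10·log₁₀ of the total.
Σ 10^(L/10) = 10^(93.9/10) + 10^(84.7/10) + 10^(81.2/10) + 10^(72.4/10) + 10^(78.1/10) = 2.964e+09.
L_total = 10·log₁₀(2.964e+09) = 94.72 dB.

94.7 dB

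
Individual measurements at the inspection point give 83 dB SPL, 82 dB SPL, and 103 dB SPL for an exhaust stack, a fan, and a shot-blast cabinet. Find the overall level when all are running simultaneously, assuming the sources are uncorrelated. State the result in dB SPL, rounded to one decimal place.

Incoherent sources combine by intensity addition: L_total = 10·log₁₀(Σ 10^(L_i/10)).
Σ 10^(L/10) = 10^(83/10) + 10^(82/10) + 10^(103/10) = 2.031e+10.
L_total = 10·log₁₀(2.031e+10) = 103.08 dB SPL.

103.1 dB SPL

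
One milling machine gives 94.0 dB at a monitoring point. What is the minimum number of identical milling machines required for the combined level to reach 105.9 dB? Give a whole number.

N identical sources give L₁ + 10·log₁₀ N, so require 10·log₁₀ N ≥ 105.9 − 94.0 = 11.9 dB.
N ≥ 10^(11.9/10) = 15.488, so N = 16.

16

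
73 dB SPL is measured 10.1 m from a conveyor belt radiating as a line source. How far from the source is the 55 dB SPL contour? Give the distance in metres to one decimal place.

637.3 m

Line-source spreading drops the level by 10·log₁₀(r₂/r₁); inverting, r₂/r₁ = 10^(ΔL/10).
r₂ = 10.1·10^((73−55)/10) = 10.1·10^(18.0/10) = 637.27 m.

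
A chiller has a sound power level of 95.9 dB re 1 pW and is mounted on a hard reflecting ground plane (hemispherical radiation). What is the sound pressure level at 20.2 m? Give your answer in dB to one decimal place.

61.8 dB

The power spreads over a hemisphere of area 2π·r², so L_p = L_w − 10·log₁₀(2π·r²).
2π·r² = 2564 m², 10·log₁₀ of that is 34.089 dB.
L_p = 95.9 − 34.089 = 61.81 dB.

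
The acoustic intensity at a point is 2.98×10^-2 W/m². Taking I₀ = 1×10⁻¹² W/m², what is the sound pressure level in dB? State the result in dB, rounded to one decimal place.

L = 10·log₁₀(I/I₀) = 10·log₁₀(2.98×10^-2/10⁻¹²) = 10·log₁₀(2.98×10^10).
L = 10·(0.4742 + 10) = 104.74 dB.

104.7 dB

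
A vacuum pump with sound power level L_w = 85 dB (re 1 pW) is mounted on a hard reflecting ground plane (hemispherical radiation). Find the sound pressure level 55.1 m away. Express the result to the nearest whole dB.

The power spreads over a hemisphere of area 2π·r², so L_p = L_w − 10·log₁₀(2π·r²).
2π·r² = 1.908e+04 m², 10·log₁₀ of that is 42.805 dB.
L_p = 85 − 42.805 = 42.20 dB.

42 dB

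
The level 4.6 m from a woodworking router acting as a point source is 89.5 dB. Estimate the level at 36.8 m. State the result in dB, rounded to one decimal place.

For a point source, L₂ = L₁ − 20·log₁₀(r₂/r₁).
L₂ = 89.5 − 20·log₁₀(36.8/4.6) = 89.5 − 18.062 = 71.44 dB.

71.4 dB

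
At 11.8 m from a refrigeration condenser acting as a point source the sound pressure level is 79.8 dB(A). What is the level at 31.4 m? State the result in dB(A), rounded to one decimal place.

Spherical spreading from a point source gives a 20·log₁₀(r₂/r₁) drop.
L₂ = 79.8 − 20·log₁₀(31.4/11.8) = 79.8 − 8.501 = 71.30 dB(A).

71.3 dB(A)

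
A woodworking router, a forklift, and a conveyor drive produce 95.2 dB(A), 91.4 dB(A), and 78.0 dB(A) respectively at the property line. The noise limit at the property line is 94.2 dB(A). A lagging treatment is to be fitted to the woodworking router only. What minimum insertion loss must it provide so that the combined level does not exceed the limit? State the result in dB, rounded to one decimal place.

The untreated sources together contribute 10^(91.4/10) + 10^(78.0/10) = 1.443e+09, i.e. 91.59 dB(A).
The limit corresponds to 10^(94.2/10) = 2.630e+09; subtracting the fixed part leaves 1.187e+09 for the woodworking router, i.e. 90.74 dB(A).
Required insertion loss = 95.2 − 90.74 = 4.46 dB.

4.5 dB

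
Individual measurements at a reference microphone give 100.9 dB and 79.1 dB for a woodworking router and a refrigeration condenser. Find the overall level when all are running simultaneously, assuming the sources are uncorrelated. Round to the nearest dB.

101 dB

Incoherent sources combine by intensity addition: L_total = 10·log₁₀(Σ 10^(L_i/10)).
Σ 10^(L/10) = 10^(100.9/10) + 10^(79.1/10) = 1.238e+10.
L_total = 10·log₁₀(1.238e+10) = 100.93 dB.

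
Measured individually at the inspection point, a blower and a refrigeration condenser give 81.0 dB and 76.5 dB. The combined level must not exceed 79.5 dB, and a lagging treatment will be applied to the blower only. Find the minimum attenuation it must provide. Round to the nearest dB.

5 dB

The untreated sources together contribute 10^(76.5/10) = 4.467e+07, i.e. 76.50 dB.
The limit corresponds to 10^(79.5/10) = 8.913e+07; subtracting the fixed part leaves 4.446e+07 for the blower, i.e. 76.48 dB.
Required insertion loss = 81.0 − 76.48 = 4.52 dB.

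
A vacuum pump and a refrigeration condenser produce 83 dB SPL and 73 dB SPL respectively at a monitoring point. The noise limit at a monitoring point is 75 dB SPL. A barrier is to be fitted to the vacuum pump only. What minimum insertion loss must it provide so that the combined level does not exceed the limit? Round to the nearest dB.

Everything except the vacuum pump sums to 10^(73/10) = 1.995e+07 in linear terms, 73.00 dB SPL.
To meet 75 dB SPL overall, the treated vacuum pump may contribute at most 10^(75/10) − 1.995e+07 = 1.167e+07, i.e. 70.67 dB SPL.
Required insertion loss = 83 − 70.67 = 12.33 dB.

12 dB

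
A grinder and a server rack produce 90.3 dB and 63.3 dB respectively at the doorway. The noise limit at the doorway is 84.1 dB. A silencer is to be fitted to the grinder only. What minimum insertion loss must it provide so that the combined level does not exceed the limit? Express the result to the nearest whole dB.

Fixed contribution from the other source: Σ 10^(L/10) = 10^(63.3/10) = 2.138e+06 (63.30 dB).
The limit corresponds to 10^(84.1/10) = 2.570e+08; subtracting the fixed part leaves 2.549e+08 for the grinder, i.e. 84.06 dB.
Required insertion loss = 90.3 − 84.06 = 6.24 dB.

6 dB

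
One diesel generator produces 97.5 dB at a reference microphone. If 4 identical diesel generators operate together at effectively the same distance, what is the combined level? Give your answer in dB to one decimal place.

103.5 dB

N identical incoherent sources raise the level by 10·log₁₀ N.
L_total = 97.5 + 10·log₁₀(4) = 97.5 + 6.021 = 103.52 dB.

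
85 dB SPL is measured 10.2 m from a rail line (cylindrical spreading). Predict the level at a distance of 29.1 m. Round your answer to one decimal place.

Cylindrical spreading from a line source gives a 10·log₁₀(r₂/r₁) drop.
L₂ = 85 − 10·log₁₀(29.1/10.2) = 85 − 4.553 = 80.45 dB SPL.

80.4 dB SPL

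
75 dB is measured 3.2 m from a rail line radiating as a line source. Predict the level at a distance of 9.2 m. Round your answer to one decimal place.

For a line source, L₂ = L₁ − 10·log₁₀(r₂/r₁).
L₂ = 75 − 10·log₁₀(9.2/3.2) = 75 − 4.586 = 70.41 dB.

70.4 dB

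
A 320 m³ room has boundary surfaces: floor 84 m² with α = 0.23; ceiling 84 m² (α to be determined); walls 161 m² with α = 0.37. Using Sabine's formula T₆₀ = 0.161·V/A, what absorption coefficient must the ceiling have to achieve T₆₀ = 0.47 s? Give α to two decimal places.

Required total absorption A = 0.161·320/0.47 = 109.62 m².
Absorption from the other surfaces = 84·0.23 + 161·0.37 = 78.89 m², so the ceiling must supply 30.73 m² over 84 m².
α = 30.73/84 = 0.366.

0.37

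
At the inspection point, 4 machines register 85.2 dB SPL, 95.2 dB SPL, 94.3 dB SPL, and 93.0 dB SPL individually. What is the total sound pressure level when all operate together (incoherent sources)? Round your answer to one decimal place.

Incoherent sources combine by intensity addition: L_total = 10·log₁₀(Σ 10^(L_i/10)).
Σ 10^(L/10) = 10^(85.2/10) + 10^(95.2/10) + 10^(94.3/10) + 10^(93.0/10) = 8.329e+09.
L_total = 10·log₁₀(8.329e+09) = 99.21 dB SPL.

99.2 dB SPL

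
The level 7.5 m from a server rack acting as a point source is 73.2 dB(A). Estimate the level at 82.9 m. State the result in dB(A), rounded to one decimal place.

Spherical spreading from a point source gives a 20·log₁₀(r₂/r₁) drop.
L₂ = 73.2 − 20·log₁₀(82.9/7.5) = 73.2 − 20.870 = 52.33 dB(A).

52.3 dB(A)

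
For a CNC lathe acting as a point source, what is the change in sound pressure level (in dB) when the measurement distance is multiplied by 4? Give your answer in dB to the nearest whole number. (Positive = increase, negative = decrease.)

-12 dB

With spherical spreading the level changes by −20·log₁₀(r₂/r₁).
ΔL = −20·log₁₀(4) = -12.04 dB.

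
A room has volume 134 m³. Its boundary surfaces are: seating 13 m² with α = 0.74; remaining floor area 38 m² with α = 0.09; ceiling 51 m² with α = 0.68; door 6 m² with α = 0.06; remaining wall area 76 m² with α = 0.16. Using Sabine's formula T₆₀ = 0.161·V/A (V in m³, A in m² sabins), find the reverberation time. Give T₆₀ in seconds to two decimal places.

0.36 s

Summing Sᵢαᵢ: 13·0.74 + 38·0.09 + 51·0.68 + 6·0.06 + 76·0.16 = 60.24 m².
T₆₀ = 0.161 × 134 / 60.24 = 0.358 s.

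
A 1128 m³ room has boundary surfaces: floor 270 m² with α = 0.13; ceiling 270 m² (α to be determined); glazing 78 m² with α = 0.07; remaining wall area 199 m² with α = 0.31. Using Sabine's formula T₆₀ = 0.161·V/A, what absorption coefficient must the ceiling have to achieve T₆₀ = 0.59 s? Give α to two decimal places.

0.76

From T₆₀ = 0.161·V/A, the target T₆₀ = 0.59 s needs A = 0.161·1128/0.59 = 307.81 m².
Absorption from the other surfaces = 270·0.13 + 78·0.07 + 199·0.31 = 102.25 m², so the ceiling must supply 205.56 m² over 270 m².
α = 205.56/270 = 0.761.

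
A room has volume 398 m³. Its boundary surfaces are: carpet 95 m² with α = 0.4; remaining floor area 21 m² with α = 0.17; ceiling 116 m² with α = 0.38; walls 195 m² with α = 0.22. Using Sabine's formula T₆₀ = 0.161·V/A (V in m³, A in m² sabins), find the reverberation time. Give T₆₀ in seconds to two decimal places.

0.50 s

Summing Sᵢαᵢ: 95·0.4 + 21·0.17 + 116·0.38 + 195·0.22 = 128.55 m².
T₆₀ = 0.161 × 398 / 128.55 = 0.498 s.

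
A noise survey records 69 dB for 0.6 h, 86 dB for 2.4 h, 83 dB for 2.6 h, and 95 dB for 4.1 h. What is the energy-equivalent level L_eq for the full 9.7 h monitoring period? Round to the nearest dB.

92 dB

Weight each interval's intensity by its duration and average over T = 9.7 h:
Σ tᵢ·10^(Lᵢ/10) = 0.6·10^(69/10) + 2.4·10^(86/10) + 2.6·10^(83/10) + 4.1·10^(95/10) = 1.444e+10.
L_eq = 10·log₁₀(1.444e+10/9.7) = 91.73 dB.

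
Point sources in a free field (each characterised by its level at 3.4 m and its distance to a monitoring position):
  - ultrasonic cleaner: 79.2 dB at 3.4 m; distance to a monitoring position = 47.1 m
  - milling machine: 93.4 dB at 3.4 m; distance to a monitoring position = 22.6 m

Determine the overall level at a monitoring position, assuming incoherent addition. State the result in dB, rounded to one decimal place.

Propagate each source to the receiver with L = L_ref − 20·log₁₀(r/r_ref), then add intensities.
ultrasonic cleaner: 79.2 − 20·log₁₀(47.1/3.4) = 79.2 − 22.83 = 56.37 dB.
milling machine: 93.4 − 20·log₁₀(22.6/3.4) = 93.4 − 16.45 = 76.95 dB.
Σ 10^(L/10) = 4.995e+07 → L_total = 10·log₁₀(4.995e+07) = 76.99 dB.

77.0 dB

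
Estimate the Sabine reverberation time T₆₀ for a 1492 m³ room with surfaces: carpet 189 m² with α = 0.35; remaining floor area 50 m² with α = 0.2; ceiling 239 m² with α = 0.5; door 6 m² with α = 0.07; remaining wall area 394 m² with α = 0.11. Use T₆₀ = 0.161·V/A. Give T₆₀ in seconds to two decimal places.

1.00 s

Summing Sᵢαᵢ: 189·0.35 + 50·0.2 + 239·0.5 + 6·0.07 + 394·0.11 = 239.41 m².
T₆₀ = 0.161·V/A = 0.161·1492/239.41 = 1.003 s.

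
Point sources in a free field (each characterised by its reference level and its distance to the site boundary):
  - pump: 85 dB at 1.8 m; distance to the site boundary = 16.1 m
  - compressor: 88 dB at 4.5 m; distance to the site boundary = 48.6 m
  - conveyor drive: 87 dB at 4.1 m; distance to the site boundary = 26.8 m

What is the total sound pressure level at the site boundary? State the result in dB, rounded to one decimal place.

73.2 dB

First find each source's level at the receiver (point-source: −20·log₁₀(r/r_ref)), then combine on an intensity basis.
pump: 85 − 20·log₁₀(16.1/1.8) = 85 − 19.03 = 65.97 dB.
compressor: 88 − 20·log₁₀(48.6/4.5) = 88 − 20.67 = 67.33 dB.
conveyor drive: 87 − 20·log₁₀(26.8/4.1) = 87 − 16.31 = 70.69 dB.
Σ 10^(L/10) = 2.109e+07 → L_total = 10·log₁₀(2.109e+07) = 73.24 dB.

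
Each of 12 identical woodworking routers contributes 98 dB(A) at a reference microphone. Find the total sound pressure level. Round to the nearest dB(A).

109 dB(A)

L_total = L₁ + 10·log₁₀ N for N identical incoherent sources.
L_total = 98 + 10·log₁₀(12) = 98 + 10.792 = 108.79 dB(A).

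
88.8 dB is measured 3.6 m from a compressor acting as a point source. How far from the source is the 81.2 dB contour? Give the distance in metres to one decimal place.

8.6 m

The 7.6 dB drop corresponds to a distance ratio of 10^(7.6/20) for a point source.
r₂ = 3.6·10^((88.8−81.2)/20) = 3.6·10^(7.6/20) = 8.64 m.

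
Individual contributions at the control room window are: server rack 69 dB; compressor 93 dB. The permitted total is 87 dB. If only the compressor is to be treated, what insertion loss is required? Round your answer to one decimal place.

The untreated sources together contribute 10^(69/10) = 7.943e+06, i.e. 69.00 dB.
The limit corresponds to 10^(87/10) = 5.012e+08; subtracting the fixed part leaves 4.932e+08 for the compressor, i.e. 86.93 dB.
So the compressor must be reduced from 93 to 86.93 dB: IL = 6.07 dB.

6.1 dB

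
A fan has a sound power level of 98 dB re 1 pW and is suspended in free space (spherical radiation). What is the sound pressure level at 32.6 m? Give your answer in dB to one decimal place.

L_p = L_w − 10·log₁₀(4π·r²) with r = 32.6 m.
4π·r² = 1.336e+04 m², 10·log₁₀ of that is 41.256 dB.
L_p = 98 − 41.256 = 56.74 dB.

56.7 dB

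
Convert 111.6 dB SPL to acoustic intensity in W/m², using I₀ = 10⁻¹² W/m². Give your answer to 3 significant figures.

I/I₀ = 10^(111.6/10) = 1.445e+11, so I = 1.445e+11 × 10⁻¹² W/m².

0.145 W/m²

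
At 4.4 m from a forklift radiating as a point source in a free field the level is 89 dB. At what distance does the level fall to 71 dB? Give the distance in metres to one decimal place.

The 18.0 dB drop corresponds to a distance ratio of 10^(18.0/20) for a point source.
r₂ = 4.4·10^((89−71)/20) = 4.4·10^(18.0/20) = 34.95 m.

35.0 m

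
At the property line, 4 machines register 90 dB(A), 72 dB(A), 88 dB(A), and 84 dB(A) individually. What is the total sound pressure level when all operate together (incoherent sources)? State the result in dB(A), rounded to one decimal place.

92.8 dB(A)

For uncorrelated sources the intensities add, so convert each level to linear form, sum, and take 10·log₁₀ of the total.
Σ 10^(L/10) = 10^(90/10) + 10^(72/10) + 10^(88/10) + 10^(84/10) = 1.898e+09.
L_total = 10·log₁₀(1.898e+09) = 92.78 dB(A).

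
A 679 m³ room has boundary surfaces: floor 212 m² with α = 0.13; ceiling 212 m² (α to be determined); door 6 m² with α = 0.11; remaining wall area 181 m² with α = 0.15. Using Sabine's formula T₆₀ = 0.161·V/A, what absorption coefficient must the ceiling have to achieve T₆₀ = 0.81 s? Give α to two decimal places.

A = 0.161·V/T₆₀ = 0.161·679/0.81 = 134.96 m² sabins.
Absorption from the other surfaces = 212·0.13 + 6·0.11 + 181·0.15 = 55.37 m², so the ceiling must supply 79.59 m² over 212 m².
α = 79.59/212 = 0.375.

0.38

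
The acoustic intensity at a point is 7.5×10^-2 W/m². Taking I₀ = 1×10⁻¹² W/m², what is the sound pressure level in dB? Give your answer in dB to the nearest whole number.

Dividing by I₀ shifts the exponent by 12: I/I₀ = 7.5×10^10.
L = 10·(0.8751 + 10) = 108.75 dB.

109 dB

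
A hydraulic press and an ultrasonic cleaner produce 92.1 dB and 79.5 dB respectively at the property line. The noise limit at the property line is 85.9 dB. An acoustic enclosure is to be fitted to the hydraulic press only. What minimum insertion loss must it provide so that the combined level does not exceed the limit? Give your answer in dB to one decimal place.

Fixed contribution from the other source: Σ 10^(L/10) = 10^(79.5/10) = 8.913e+07 (79.50 dB).
The limit corresponds to 10^(85.9/10) = 3.890e+08; subtracting the fixed part leaves 2.999e+08 for the hydraulic press, i.e. 84.77 dB.
So the hydraulic press must be reduced from 92.1 to 84.77 dB: IL = 7.33 dB.

7.3 dB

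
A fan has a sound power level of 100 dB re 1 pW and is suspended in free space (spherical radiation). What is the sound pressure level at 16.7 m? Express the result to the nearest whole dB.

65 dB

L_p = L_w − 10·log₁₀(4π·r²) with r = 16.7 m.
4π·r² = 3505 m², 10·log₁₀ of that is 35.446 dB.
L_p = 100 − 35.446 = 64.55 dB.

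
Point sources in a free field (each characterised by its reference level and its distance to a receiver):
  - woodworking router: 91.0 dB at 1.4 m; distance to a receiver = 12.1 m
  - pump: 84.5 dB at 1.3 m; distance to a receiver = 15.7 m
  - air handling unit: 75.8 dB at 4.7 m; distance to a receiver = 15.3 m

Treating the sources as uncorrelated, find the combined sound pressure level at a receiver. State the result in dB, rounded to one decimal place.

Apply inverse-square spreading to bring every level to the receiver, then sum 10^(L/10).
woodworking router: 91.0 − 20·log₁₀(12.1/1.4) = 91.0 − 18.73 = 72.27 dB.
pump: 84.5 − 20·log₁₀(15.7/1.3) = 84.5 − 21.64 = 62.86 dB.
air handling unit: 75.8 − 20·log₁₀(15.3/4.7) = 75.8 − 10.25 = 65.55 dB.
Σ 10^(L/10) = 2.237e+07 → L_total = 10·log₁₀(2.237e+07) = 73.50 dB.

73.5 dB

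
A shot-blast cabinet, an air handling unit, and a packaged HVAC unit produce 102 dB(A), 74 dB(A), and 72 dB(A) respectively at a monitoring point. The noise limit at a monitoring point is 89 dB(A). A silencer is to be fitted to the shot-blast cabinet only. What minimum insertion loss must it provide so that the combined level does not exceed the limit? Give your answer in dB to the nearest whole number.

13 dB

The untreated sources together contribute 10^(74/10) + 10^(72/10) = 4.097e+07, i.e. 76.12 dB(A).
The limit corresponds to 10^(89/10) = 7.943e+08; subtracting the fixed part leaves 7.534e+08 for the shot-blast cabinet, i.e. 88.77 dB(A).
Required insertion loss = 102 − 88.77 = 13.23 dB.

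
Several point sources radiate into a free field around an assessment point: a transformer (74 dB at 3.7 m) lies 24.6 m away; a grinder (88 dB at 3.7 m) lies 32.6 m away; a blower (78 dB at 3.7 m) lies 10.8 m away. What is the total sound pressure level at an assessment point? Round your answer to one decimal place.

First find each source's level at the receiver (point-source: −20·log₁₀(r/r_ref)), then combine on an intensity basis.
transformer: 74 − 20·log₁₀(24.6/3.7) = 74 − 16.45 = 57.55 dB.
grinder: 88 − 20·log₁₀(32.6/3.7) = 88 − 18.90 = 69.10 dB.
blower: 78 − 20·log₁₀(10.8/3.7) = 78 − 9.30 = 68.70 dB.
Σ 10^(L/10) = 1.610e+07 → L_total = 10·log₁₀(1.610e+07) = 72.07 dB.

72.1 dB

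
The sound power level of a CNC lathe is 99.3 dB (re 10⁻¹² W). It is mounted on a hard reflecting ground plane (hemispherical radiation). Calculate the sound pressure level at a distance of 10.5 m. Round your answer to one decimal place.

The power spreads over a hemisphere of area 2π·r², so L_p = L_w − 10·log₁₀(2π·r²).
2π·r² = 692.7 m², 10·log₁₀ of that is 28.406 dB.
L_p = 99.3 − 28.406 = 70.89 dB.

70.9 dB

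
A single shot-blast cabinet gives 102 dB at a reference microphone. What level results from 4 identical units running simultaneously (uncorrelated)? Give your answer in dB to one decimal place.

With 4 equal, uncorrelated contributions the intensity is 4× that of one unit, giving a rise of 10·log₁₀ 4.
L_total = 102 + 10·log₁₀(4) = 102 + 6.021 = 108.02 dB.

108.0 dB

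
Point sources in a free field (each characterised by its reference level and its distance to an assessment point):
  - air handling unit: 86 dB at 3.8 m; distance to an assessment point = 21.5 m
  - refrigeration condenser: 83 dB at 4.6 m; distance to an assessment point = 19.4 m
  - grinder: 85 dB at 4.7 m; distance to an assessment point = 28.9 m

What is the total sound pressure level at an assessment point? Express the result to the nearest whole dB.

Apply inverse-square spreading to bring every level to the receiver, then sum 10^(L/10).
air handling unit: 86 − 20·log₁₀(21.5/3.8) = 86 − 15.05 = 70.95 dB.
refrigeration condenser: 83 − 20·log₁₀(19.4/4.6) = 83 − 12.50 = 70.50 dB.
grinder: 85 − 20·log₁₀(28.9/4.7) = 85 − 15.78 = 69.22 dB.
Σ 10^(L/10) = 3.202e+07 → L_total = 10·log₁₀(3.202e+07) = 75.05 dB.

75 dB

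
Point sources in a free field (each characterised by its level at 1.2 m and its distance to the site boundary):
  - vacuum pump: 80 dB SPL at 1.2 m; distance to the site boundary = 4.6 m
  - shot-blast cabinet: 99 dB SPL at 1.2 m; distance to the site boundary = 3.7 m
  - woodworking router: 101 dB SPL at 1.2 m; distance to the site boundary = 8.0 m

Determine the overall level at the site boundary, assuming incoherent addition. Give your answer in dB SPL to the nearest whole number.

91 dB SPL

Apply inverse-square spreading to bring every level to the receiver, then sum 10^(L/10).
vacuum pump: 80 − 20·log₁₀(4.6/1.2) = 80 − 11.67 = 68.33 dB SPL.
shot-blast cabinet: 99 − 20·log₁₀(3.7/1.2) = 99 − 9.78 = 89.22 dB SPL.
woodworking router: 101 − 20·log₁₀(8.0/1.2) = 101 − 16.48 = 84.52 dB SPL.
Σ 10^(L/10) = 1.126e+09 → L_total = 10·log₁₀(1.126e+09) = 90.51 dB SPL.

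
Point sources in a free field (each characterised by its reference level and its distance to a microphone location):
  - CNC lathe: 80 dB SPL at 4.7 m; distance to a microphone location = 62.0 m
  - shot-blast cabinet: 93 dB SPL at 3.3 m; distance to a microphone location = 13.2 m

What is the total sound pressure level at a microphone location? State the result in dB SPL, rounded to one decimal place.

Propagate each source to the receiver with L = L_ref − 20·log₁₀(r/r_ref), then add intensities.
CNC lathe: 80 − 20·log₁₀(62.0/4.7) = 80 − 22.41 = 57.59 dB SPL.
shot-blast cabinet: 93 − 20·log₁₀(13.2/3.3) = 93 − 12.04 = 80.96 dB SPL.
Σ 10^(L/10) = 1.253e+08 → L_total = 10·log₁₀(1.253e+08) = 80.98 dB SPL.

81.0 dB SPL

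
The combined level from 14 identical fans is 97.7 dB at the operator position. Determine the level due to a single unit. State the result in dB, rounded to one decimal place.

14 equal contributions raise the level by 10·log₁₀ 14 = 11.461 dB, so each unit alone gives 97.7 − 11.461.

86.2 dB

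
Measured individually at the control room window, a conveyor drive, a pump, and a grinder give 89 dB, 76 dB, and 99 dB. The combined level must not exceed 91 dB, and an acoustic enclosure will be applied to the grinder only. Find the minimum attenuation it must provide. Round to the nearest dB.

13 dB

Fixed contribution from the other sources: Σ 10^(L/10) = 10^(89/10) + 10^(76/10) = 8.341e+08 (89.21 dB).
To meet 91 dB overall, the treated grinder may contribute at most 10^(91/10) − 8.341e+08 = 4.248e+08, i.e. 86.28 dB.
Required insertion loss = 99 − 86.28 = 12.72 dB.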